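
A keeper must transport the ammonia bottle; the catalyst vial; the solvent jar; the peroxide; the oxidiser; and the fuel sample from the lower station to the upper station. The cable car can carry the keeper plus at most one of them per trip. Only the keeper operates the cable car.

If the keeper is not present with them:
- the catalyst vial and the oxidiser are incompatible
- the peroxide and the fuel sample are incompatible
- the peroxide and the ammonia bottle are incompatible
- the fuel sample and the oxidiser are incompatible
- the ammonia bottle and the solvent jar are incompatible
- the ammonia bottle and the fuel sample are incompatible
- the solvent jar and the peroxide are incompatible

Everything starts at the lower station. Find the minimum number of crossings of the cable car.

Whatever the first load, the items left behind include a forbidden pair without the keeper. No opening move is safe, so no plan exists.

impossible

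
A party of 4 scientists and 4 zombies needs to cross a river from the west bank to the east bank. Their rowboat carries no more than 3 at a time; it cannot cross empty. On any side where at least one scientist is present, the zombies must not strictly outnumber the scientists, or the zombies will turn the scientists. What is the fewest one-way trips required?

9

Counting alone: each trip to the east bank takes at most 3 across and each return brings at least 1 back, so after t trips out (and t−1 returns) at most 3t − (t−1) of the 8 are across; that first reaches 8 at t = 4, so at least 7 crossings are needed.
The safety rule pushes this higher. Following every safe sequence of crossings, the most of the 8 that can be at the east bank as the rowboat arrives there on crossing 7 is 7 — never all 8.
So no plan with fewer than 9 crossings exists, and this one achieves 9:
1. 2 zombies → the east bank.  (the west bank: 4S 2Z; the east bank: 0S 2Z)
2. 1 zombie ← the west bank.  (the west bank: 4S 3Z; the east bank: 0S 1Z)
3. 3 zombies → the east bank.  (the west bank: 4S 0Z; the east bank: 0S 4Z)
4. 1 zombie ← the west bank.  (the west bank: 4S 1Z; the east bank: 0S 3Z)
5. 3 scientists → the east bank.  (the west bank: 1S 1Z; the east bank: 3S 3Z)
6. 1 scientist and 1 zombie ← the west bank.  (the west bank: 2S 2Z; the east bank: 2S 2Z)
7. 2 scientists → the east bank.  (the west bank: 0S 2Z; the east bank: 4S 2Z)
8. 1 zombie ← the west bank.  (the west bank: 0S 3Z; the east bank: 4S 1Z)
9. 3 zombies → the east bank.  (the west bank: 0S 0Z; the east bank: 4S 4Z)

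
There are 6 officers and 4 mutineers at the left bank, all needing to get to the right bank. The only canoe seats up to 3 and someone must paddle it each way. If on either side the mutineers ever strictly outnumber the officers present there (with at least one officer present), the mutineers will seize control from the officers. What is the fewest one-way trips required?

Counting alone: each trip to the right bank takes at most 3 across and each return brings at least 1 back, so after t trips out (and t−1 returns) at most 3t − (t−1) of the 10 are across; that first reaches 10 at t = 5, so at least 9 crossings are needed.
The plan below uses exactly 9 crossings, so it is optimal:
1. 2 mutineers → the right bank.  (the left bank: 6O 2M; the right bank: 0O 2M)
2. 1 mutineer ← the left bank.  (the left bank: 6O 3M; the right bank: 0O 1M)
3. 3 mutineers → the right bank.  (the left bank: 6O 0M; the right bank: 0O 4M)
4. 1 mutineer ← the left bank.  (the left bank: 6O 1M; the right bank: 0O 3M)
5. 3 officers → the right bank.  (the left bank: 3O 1M; the right bank: 3O 3M)
6. 1 mutineer ← the left bank.  (the left bank: 3O 2M; the right bank: 3O 2M)
7. 1 officer and 2 mutineers → the right bank.  (the left bank: 2O 0M; the right bank: 4O 4M)
8. 1 mutineer ← the left bank.  (the left bank: 2O 1M; the right bank: 4O 3M)
9. 2 officers and 1 mutineer → the right bank.  (the left bank: 0O 0M; the right bank: 6O 4M)

9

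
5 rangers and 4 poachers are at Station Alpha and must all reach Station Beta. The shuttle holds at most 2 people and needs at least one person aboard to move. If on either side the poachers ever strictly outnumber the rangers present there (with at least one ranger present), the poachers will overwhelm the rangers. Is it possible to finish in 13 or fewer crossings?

No

Counting alone: each trip to Station Beta takes at most 2 across and each return brings at least 1 back, so after t trips out (and t−1 returns) at most 2t − (t−1) of the 9 are across; that first reaches 9 at t = 8, so at least 15 crossings are needed.
Since 13 < 15, 13 crossings cannot be enough. (The shortest complete plan in fact takes 15:)
1. 2 poachers → Station Beta.  (Station Alpha: 5R 2P; Station Beta: 0R 2P)
2. 1 poacher ← Station Alpha.  (Station Alpha: 5R 3P; Station Beta: 0R 1P)
3. 2 poachers → Station Beta.  (Station Alpha: 5R 1P; Station Beta: 0R 3P)
4. 1 poacher ← Station Alpha.  (Station Alpha: 5R 2P; Station Beta: 0R 2P)
5. 2 rangers → Station Beta.  (Station Alpha: 3R 2P; Station Beta: 2R 2P)
6. 1 poacher ← Station Alpha.  (Station Alpha: 3R 3P; Station Beta: 2R 1P)
7. 1 ranger and 1 poacher → Station Beta.  (Station Alpha: 2R 2P; Station Beta: 3R 2P)
8. 1 ranger ← Station Alpha.  (Station Alpha: 3R 2P; Station Beta: 2R 2P)
9. 1 ranger and 1 poacher → Station Beta.  (Station Alpha: 2R 1P; Station Beta: 3R 3P)
10. 1 poacher ← Station Alpha.  (Station Alpha: 2R 2P; Station Beta: 3R 2P)
11. 1 ranger and 1 poacher → Station Beta.  (Station Alpha: 1R 1P; Station Beta: 4R 3P)
12. 1 ranger ← Station Alpha.  (Station Alpha: 2R 1P; Station Beta: 3R 3P)
13. 1 ranger and 1 poacher → Station Beta.  (Station Alpha: 1R 0P; Station Beta: 4R 4P)
14. 1 poacher ← Station Alpha.  (Station Alpha: 1R 1P; Station Beta: 4R 3P)
15. 1 ranger and 1 poacher → Station Beta.  (Station Alpha: 0R 0P; Station Beta: 5R 4P)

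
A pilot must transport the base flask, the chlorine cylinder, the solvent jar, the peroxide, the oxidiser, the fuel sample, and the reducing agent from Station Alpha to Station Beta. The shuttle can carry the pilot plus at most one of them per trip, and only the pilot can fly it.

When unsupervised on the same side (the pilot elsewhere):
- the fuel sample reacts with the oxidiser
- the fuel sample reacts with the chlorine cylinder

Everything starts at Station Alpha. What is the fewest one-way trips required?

Counting alone: the pilot can take at most 1 across per trip to Station Beta, so moving all 7 needs at least 7 loaded trips out, with a return between consecutive ones — at least 13 crossings.
The safety rule pushes this higher. Following every safe sequence of crossings, the most of the 7 that can be at Station Beta as the shuttle arrives there on crossing 13 is 6 — never all 7.
So no plan with fewer than 15 crossings exists, and this one achieves 15:
1. Pilot goes to Station Beta with the fuel sample.
2. Pilot goes back to Station Alpha alone.
3. Pilot goes to Station Beta with the base flask.
4. Pilot goes back to Station Alpha alone.
5. Pilot goes to Station Beta with the chlorine cylinder.
6. Pilot goes back to Station Alpha with the fuel sample.
7. Pilot goes to Station Beta with the oxidiser.
8. Pilot goes back to Station Alpha alone.
9. Pilot goes to Station Beta with the solvent jar.
10. Pilot goes back to Station Alpha alone.
11. Pilot goes to Station Beta with the peroxide.
12. Pilot goes back to Station Alpha alone.
13. Pilot goes to Station Beta with the reducing agent.
14. Pilot goes back to Station Alpha alone.
15. Pilot goes to Station Beta with the fuel sample.

15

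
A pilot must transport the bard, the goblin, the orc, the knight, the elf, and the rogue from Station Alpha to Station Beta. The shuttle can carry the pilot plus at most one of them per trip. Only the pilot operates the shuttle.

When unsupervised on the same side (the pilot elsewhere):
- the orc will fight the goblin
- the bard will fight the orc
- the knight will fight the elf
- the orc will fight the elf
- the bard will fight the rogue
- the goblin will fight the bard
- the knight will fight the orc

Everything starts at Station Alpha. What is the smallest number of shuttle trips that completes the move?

impossible

Whatever the first load, the items left behind include a forbidden pair without the pilot. No opening move is safe, so no plan exists.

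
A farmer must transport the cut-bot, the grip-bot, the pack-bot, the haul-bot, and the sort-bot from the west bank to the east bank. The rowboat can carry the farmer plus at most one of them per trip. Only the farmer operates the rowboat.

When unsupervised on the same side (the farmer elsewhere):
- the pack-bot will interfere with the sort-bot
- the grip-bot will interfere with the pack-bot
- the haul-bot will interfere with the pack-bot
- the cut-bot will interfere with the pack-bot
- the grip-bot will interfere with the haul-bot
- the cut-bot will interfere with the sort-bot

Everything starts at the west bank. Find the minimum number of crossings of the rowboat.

impossible

Whatever the first load, the items left behind include a forbidden pair without the farmer. No opening move is safe, so no plan exists.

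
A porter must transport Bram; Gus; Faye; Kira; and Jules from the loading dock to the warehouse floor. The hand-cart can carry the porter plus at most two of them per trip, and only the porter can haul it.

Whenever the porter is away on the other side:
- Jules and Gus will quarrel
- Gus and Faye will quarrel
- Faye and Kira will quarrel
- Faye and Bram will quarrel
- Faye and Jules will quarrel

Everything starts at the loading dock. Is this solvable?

Yes

1. Porter goes to the warehouse floor with Faye and Gus.
2. Porter goes back to the loading dock with Gus.
3. Porter goes to the warehouse floor with Bram and Gus.
4. Porter goes back to the loading dock with Faye.
5. Porter goes to the warehouse floor with Faye and Kira.
6. Porter goes back to the loading dock with Faye.
7. Porter goes to the warehouse floor with Faye and Jules.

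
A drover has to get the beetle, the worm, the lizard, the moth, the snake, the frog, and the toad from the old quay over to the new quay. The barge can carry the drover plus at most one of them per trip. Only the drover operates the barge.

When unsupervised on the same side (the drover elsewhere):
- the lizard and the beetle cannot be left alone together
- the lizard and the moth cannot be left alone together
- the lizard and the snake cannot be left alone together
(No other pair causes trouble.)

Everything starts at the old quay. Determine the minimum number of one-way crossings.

impossible

Following every safe sequence of crossings from the start, the most of the 7 that can be at the new quay as the barge arrives there on crossings 1, 3, 5, 7, 9 is 1, 2, 3, 4, 5 respectively; the best ever achieved is 5 of 7.
From crossing 11 on, no configuration arises that was not already reachable earlier: only 72 distinct safe configurations (who is on which side, and where the barge is) can ever be reached, none of them has everyone across, and every continuation just revisits them. So no valid plan exists.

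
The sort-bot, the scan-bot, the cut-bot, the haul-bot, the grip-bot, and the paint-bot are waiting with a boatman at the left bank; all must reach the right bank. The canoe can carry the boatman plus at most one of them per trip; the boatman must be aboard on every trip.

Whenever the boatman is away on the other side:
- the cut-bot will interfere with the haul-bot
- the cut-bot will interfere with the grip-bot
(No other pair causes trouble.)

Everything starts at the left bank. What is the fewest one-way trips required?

Counting alone: the boatman can take at most 1 across per trip to the right bank, so moving all 6 needs at least 6 loaded trips out, with a return between consecutive ones — at least 11 crossings.
The safety rule pushes this higher. Following every safe sequence of crossings, the most of the 6 that can be at the right bank as the canoe arrives there on crossing 11 is 5 — never all 6.
So no plan with fewer than 13 crossings exists, and this one achieves 13:
1. Boatman goes to the right bank with the cut-bot.  [the left bank: the grip-bot, the haul-bot, the paint-bot, the scan-bot, the sort-bot | the right bank: the cut-bot]
2. Boatman goes back to the left bank alone.  [the left bank: the grip-bot, the haul-bot, the paint-bot, the scan-bot, the sort-bot | the right bank: the cut-bot]
3. Boatman goes to the right bank with the sort-bot.  [the left bank: the grip-bot, the haul-bot, the paint-bot, the scan-bot | the right bank: the cut-bot, the sort-bot]
4. Boatman goes back to the left bank alone.  [the left bank: the grip-bot, the haul-bot, the paint-bot, the scan-bot | the right bank: the cut-bot, the sort-bot]
5. Boatman goes to the right bank with the scan-bot.  [the left bank: the grip-bot, the haul-bot, the paint-bot | the right bank: the cut-bot, the scan-bot, the sort-bot]
6. Boatman goes back to the left bank alone.  [the left bank: the grip-bot, the haul-bot, the paint-bot | the right bank: the cut-bot, the scan-bot, the sort-bot]
7. Boatman goes to the right bank with the haul-bot.  [the left bank: the grip-bot, the paint-bot | the right bank: the cut-bot, the haul-bot, the scan-bot, the sort-bot]
8. Boatman goes back to the left bank with the cut-bot.  [the left bank: the cut-bot, the grip-bot, the paint-bot | the right bank: the haul-bot, the scan-bot, the sort-bot]
9. Boatman goes to the right bank with the grip-bot.  [the left bank: the cut-bot, the paint-bot | the right bank: the grip-bot, the haul-bot, the scan-bot, the sort-bot]
10. Boatman goes back to the left bank alone.  [the left bank: the cut-bot, the paint-bot | the right bank: the grip-bot, the haul-bot, the scan-bot, the sort-bot]
11. Boatman goes to the right bank with the paint-bot.  [the left bank: the cut-bot | the right bank: the grip-bot, the haul-bot, the paint-bot, the scan-bot, the sort-bot]
12. Boatman goes back to the left bank alone.  [the left bank: the cut-bot | the right bank: the grip-bot, the haul-bot, the paint-bot, the scan-bot, the sort-bot]
13. Boatman goes to the right bank with the cut-bot.  [the left bank: — | the right bank: the cut-bot, the grip-bot, the haul-bot, the paint-bot, the scan-bot, the sort-bot]

13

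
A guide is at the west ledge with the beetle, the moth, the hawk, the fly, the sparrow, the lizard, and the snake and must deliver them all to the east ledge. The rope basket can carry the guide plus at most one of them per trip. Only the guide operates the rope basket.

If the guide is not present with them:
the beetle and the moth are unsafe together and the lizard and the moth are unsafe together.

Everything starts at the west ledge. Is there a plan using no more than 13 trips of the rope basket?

Counting alone: the guide can take at most 1 across per trip to the east ledge, so moving all 7 needs at least 7 loaded trips out, with a return between consecutive ones — at least 13 crossings.
The safety rule pushes this higher. Following every safe sequence of crossings, the most of the 7 that can be at the east ledge as the rope basket arrives there on crossing 13 is 6 — never all 7.
So the move cannot be finished within 13 crossings. (The shortest complete plan takes 15:)
1. Guide goes to the east ledge with the moth.
2. Guide goes back to the west ledge alone.
3. Guide goes to the east ledge with the beetle.
4. Guide goes back to the west ledge with the moth.
5. Guide goes to the east ledge with the lizard.
6. Guide goes back to the west ledge alone.
7. Guide goes to the east ledge with the hawk.
8. Guide goes back to the west ledge alone.
9. Guide goes to the east ledge with the fly.
10. Guide goes back to the west ledge alone.
11. Guide goes to the east ledge with the sparrow.
12. Guide goes back to the west ledge alone.
13. Guide goes to the east ledge with the snake.
14. Guide goes back to the west ledge alone.
15. Guide goes to the east ledge with the moth.

No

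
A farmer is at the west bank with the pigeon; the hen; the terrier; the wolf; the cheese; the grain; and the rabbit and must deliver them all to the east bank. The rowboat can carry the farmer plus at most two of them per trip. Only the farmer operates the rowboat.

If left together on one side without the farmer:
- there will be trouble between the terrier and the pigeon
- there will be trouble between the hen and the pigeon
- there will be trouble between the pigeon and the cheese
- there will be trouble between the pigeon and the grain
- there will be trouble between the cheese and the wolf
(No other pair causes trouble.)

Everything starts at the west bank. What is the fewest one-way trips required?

9

Counting alone: the farmer can take at most 2 across per trip to the east bank, so moving all 7 needs at least 4 loaded trips out, with a return between consecutive ones — at least 7 crossings.
The safety rule pushes this higher. Following every safe sequence of crossings, the most of the 7 that can be at the east bank as the rowboat arrives there on crossing 7 is 6 — never all 7.
So no plan with fewer than 9 crossings exists, and this one achieves 9:
1. Farmer goes to the east bank with the pigeon and the wolf.  [the west bank: the cheese, the grain, the hen, the rabbit, the terrier | the east bank: the pigeon, the wolf]
2. Farmer goes back to the west bank alone.  [the west bank: the cheese, the grain, the hen, the rabbit, the terrier | the east bank: the pigeon, the wolf]
3. Farmer goes to the east bank with the rabbit.  [the west bank: the cheese, the grain, the hen, the terrier | the east bank: the pigeon, the rabbit, the wolf]
4. Farmer goes back to the west bank alone.  [the west bank: the cheese, the grain, the hen, the terrier | the east bank: the pigeon, the rabbit, the wolf]
5. Farmer goes to the east bank with the hen and the terrier.  [the west bank: the cheese, the grain | the east bank: the hen, the pigeon, the rabbit, the terrier, the wolf]
6. Farmer goes back to the west bank with the pigeon.  [the west bank: the cheese, the grain, the pigeon | the east bank: the hen, the rabbit, the terrier, the wolf]
7. Farmer goes to the east bank with the grain and the pigeon.  [the west bank: the cheese | the east bank: the grain, the hen, the pigeon, the rabbit, the terrier, the wolf]
8. Farmer goes back to the west bank with the pigeon.  [the west bank: the cheese, the pigeon | the east bank: the grain, the hen, the rabbit, the terrier, the wolf]
9. Farmer goes to the east bank with the cheese and the pigeon.  [the west bank: — | the east bank: the cheese, the grain, the hen, the pigeon, the rabbit, the terrier, the wolf]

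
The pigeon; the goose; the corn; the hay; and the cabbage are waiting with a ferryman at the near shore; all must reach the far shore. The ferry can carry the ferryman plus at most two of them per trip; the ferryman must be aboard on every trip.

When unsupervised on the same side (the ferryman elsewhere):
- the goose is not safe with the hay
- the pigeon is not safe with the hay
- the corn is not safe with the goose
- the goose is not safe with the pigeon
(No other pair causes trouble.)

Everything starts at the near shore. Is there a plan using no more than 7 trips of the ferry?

Yes

Yes — this plan uses 7 crossings (≤ 7):
1. Ferryman goes to the far shore with the goose and the pigeon.
2. Ferryman goes back to the near shore with the pigeon.
3. Ferryman goes to the far shore with the corn and the pigeon.
4. Ferryman goes back to the near shore with the goose.
5. Ferryman goes to the far shore with the cabbage and the goose.
6. Ferryman goes back to the near shore with the goose.
7. Ferryman goes to the far shore with the goose and the hay.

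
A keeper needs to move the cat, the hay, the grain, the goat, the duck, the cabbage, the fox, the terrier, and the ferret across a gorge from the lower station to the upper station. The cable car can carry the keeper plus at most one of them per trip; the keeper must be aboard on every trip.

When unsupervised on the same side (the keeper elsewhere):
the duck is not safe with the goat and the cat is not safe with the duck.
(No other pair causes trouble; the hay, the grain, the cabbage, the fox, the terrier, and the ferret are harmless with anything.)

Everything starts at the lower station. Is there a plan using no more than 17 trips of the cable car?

Counting alone: the keeper can take at most 1 across per trip to the upper station, so moving all 9 needs at least 9 loaded trips out, with a return between consecutive ones — at least 17 crossings.
The safety rule pushes this higher. Following every safe sequence of crossings, the most of the 9 that can be at the upper station as the cable car arrives there on crossing 17 is 8 — never all 9.
So the move cannot be finished within 17 crossings. (The shortest complete plan takes 19:)
1. Keeper goes to the upper station with the duck.  [the lower station: the cabbage, the cat, the ferret, the fox, the goat, the grain, the hay, the terrier | the upper station: the duck]
2. Keeper goes back to the lower station alone.  [the lower station: the cabbage, the cat, the ferret, the fox, the goat, the grain, the hay, the terrier | the upper station: the duck]
3. Keeper goes to the upper station with the cat.  [the lower station: the cabbage, the ferret, the fox, the goat, the grain, the hay, the terrier | the upper station: the cat, the duck]
4. Keeper goes back to the lower station with the duck.  [the lower station: the cabbage, the duck, the ferret, the fox, the goat, the grain, the hay, the terrier | the upper station: the cat]
5. Keeper goes to the upper station with the goat.  [the lower station: the cabbage, the duck, the ferret, the fox, the grain, the hay, the terrier | the upper station: the cat, the goat]
6. Keeper goes back to the lower station alone.  [the lower station: the cabbage, the duck, the ferret, the fox, the grain, the hay, the terrier | the upper station: the cat, the goat]
7. Keeper goes to the upper station with the hay.  [the lower station: the cabbage, the duck, the ferret, the fox, the grain, the terrier | the upper station: the cat, the goat, the hay]
8. Keeper goes back to the lower station alone.  [the lower station: the cabbage, the duck, the ferret, the fox, the grain, the terrier | the upper station: the cat, the goat, the hay]
9. Keeper goes to the upper station with the grain.  [the lower station: the cabbage, the duck, the ferret, the fox, the terrier | the upper station: the cat, the goat, the grain, the hay]
10. Keeper goes back to the lower station alone.  [the lower station: the cabbage, the duck, the ferret, the fox, the terrier | the upper station: the cat, the goat, the grain, the hay]
11. Keeper goes to the upper station with the cabbage.  [the lower station: the duck, the ferret, the fox, the terrier | the upper station: the cabbage, the cat, the goat, the grain, the hay]
12. Keeper goes back to the lower station alone.  [the lower station: the duck, the ferret, the fox, the terrier | the upper station: the cabbage, the cat, the goat, the grain, the hay]
13. Keeper goes to the upper station with the fox.  [the lower station: the duck, the ferret, the terrier | the upper station: the cabbage, the cat, the fox, the goat, the grain, the hay]
14. Keeper goes back to the lower station alone.  [the lower station: the duck, the ferret, the terrier | the upper station: the cabbage, the cat, the fox, the goat, the grain, the hay]
15. Keeper goes to the upper station with the terrier.  [the lower station: the duck, the ferret | the upper station: the cabbage, the cat, the fox, the goat, the grain, the hay, the terrier]
16. Keeper goes back to the lower station alone.  [the lower station: the duck, the ferret | the upper station: the cabbage, the cat, the fox, the goat, the grain, the hay, the terrier]
17. Keeper goes to the upper station with the ferret.  [the lower station: the duck | the upper station: the cabbage, the cat, the ferret, the fox, the goat, the grain, the hay, the terrier]
18. Keeper goes back to the lower station alone.  [the lower station: the duck | the upper station: the cabbage, the cat, the ferret, the fox, the goat, the grain, the hay, the terrier]
19. Keeper goes to the upper station with the duck.  [the lower station: — | the upper station: the cabbage, the cat, the duck, the ferret, the fox, the goat, the grain, the hay, the terrier]

No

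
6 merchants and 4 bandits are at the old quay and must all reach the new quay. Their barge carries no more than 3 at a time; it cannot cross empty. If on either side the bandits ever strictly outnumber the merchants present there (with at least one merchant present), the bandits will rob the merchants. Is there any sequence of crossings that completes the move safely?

Yes

1. 2 bandits → the new quay.  (the old quay: 6M 2B; the new quay: 0M 2B)
2. 1 bandit ← the old quay.  (the old quay: 6M 3B; the new quay: 0M 1B)
3. 3 bandits → the new quay.  (the old quay: 6M 0B; the new quay: 0M 4B)
4. 1 bandit ← the old quay.  (the old quay: 6M 1B; the new quay: 0M 3B)
5. 3 merchants → the new quay.  (the old quay: 3M 1B; the new quay: 3M 3B)
6. 1 bandit ← the old quay.  (the old quay: 3M 2B; the new quay: 3M 2B)
7. 1 merchant and 2 bandits → the new quay.  (the old quay: 2M 0B; the new quay: 4M 4B)
8. 1 bandit ← the old quay.  (the old quay: 2M 1B; the new quay: 4M 3B)
9. 2 merchants and 1 bandit → the new quay.  (the old quay: 0M 0B; the new quay: 6M 4B)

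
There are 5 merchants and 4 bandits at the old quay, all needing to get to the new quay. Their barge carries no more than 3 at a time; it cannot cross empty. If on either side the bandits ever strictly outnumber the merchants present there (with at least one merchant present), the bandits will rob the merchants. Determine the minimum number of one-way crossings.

Counting alone: each trip to the new quay takes at most 3 across and each return brings at least 1 back, so after t trips out (and t−1 returns) at most 3t − (t−1) of the 9 are across; that first reaches 9 at t = 4, so at least 7 crossings are needed.
The plan below uses exactly 7 crossings, so it is optimal:
1. 3 bandits → the new quay.  (the old quay: 5M 1B; the new quay: 0M 3B)
2. 1 bandit ← the old quay.  (the old quay: 5M 2B; the new quay: 0M 2B)
3. 3 merchants → the new quay.  (the old quay: 2M 2B; the new quay: 3M 2B)
4. 1 merchant ← the old quay.  (the old quay: 3M 2B; the new quay: 2M 2B)
5. 2 merchants and 1 bandit → the new quay.  (the old quay: 1M 1B; the new quay: 4M 3B)
6. 1 merchant ← the old quay.  (the old quay: 2M 1B; the new quay: 3M 3B)
7. 2 merchants and 1 bandit → the new quay.  (the old quay: 0M 0B; the new quay: 5M 4B)

7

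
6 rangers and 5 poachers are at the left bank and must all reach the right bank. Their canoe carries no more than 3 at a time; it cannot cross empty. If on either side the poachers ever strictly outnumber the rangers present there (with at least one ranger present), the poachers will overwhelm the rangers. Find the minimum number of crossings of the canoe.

Counting alone: each trip to the right bank takes at most 3 across and each return brings at least 1 back, so after t trips out (and t−1 returns) at most 3t − (t−1) of the 11 are across; that first reaches 11 at t = 5, so at least 9 crossings are needed.
The plan below uses exactly 9 crossings, so it is optimal:
1. 3 poachers → the right bank.  (the left bank: 6R 2P; the right bank: 0R 3P)
2. 1 poacher ← the left bank.  (the left bank: 6R 3P; the right bank: 0R 2P)
3. 3 rangers → the right bank.  (the left bank: 3R 3P; the right bank: 3R 2P)
4. 1 ranger ← the left bank.  (the left bank: 4R 3P; the right bank: 2R 2P)
5. 2 rangers and 1 poacher → the right bank.  (the left bank: 2R 2P; the right bank: 4R 3P)
6. 1 ranger ← the left bank.  (the left bank: 3R 2P; the right bank: 3R 3P)
7. 2 rangers and 1 poacher → the right bank.  (the left bank: 1R 1P; the right bank: 5R 4P)
8. 1 ranger ← the left bank.  (the left bank: 2R 1P; the right bank: 4R 4P)
9. 2 rangers and 1 poacher → the right bank.  (the left bank: 0R 0P; the right bank: 6R 5P)

9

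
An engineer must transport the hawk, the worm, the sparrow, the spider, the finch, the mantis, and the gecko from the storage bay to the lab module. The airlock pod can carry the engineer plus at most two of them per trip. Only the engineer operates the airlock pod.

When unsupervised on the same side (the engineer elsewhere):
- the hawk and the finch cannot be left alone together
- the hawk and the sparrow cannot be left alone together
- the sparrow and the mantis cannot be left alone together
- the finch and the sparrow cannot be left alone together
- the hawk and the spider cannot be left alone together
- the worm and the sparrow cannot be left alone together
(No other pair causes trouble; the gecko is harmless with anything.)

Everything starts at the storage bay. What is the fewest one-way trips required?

11

Counting alone: the engineer can take at most 2 across per trip to the lab module, so moving all 7 needs at least 4 loaded trips out, with a return between consecutive ones — at least 7 crossings.
The safety rule pushes this higher. Following every safe sequence of crossings, the most of the 7 that can be at the lab module as the airlock pod arrives there on crossings 7, 9 is 5, 6 respectively — never all 7.
So no plan with fewer than 11 crossings exists, and this one achieves 11:
1. Engineer goes to the lab module with the hawk and the sparrow.
2. Engineer goes back to the storage bay with the hawk.
3. Engineer goes to the lab module with the hawk and the worm.
4. Engineer goes back to the storage bay with the sparrow.
5. Engineer goes to the lab module with the mantis and the sparrow.
6. Engineer goes back to the storage bay with the sparrow.
7. Engineer goes to the lab module with the gecko and the sparrow.
8. Engineer goes back to the storage bay with the sparrow.
9. Engineer goes to the lab module with the finch and the spider.
10. Engineer goes back to the storage bay with the hawk.
11. Engineer goes to the lab module with the hawk and the sparrow.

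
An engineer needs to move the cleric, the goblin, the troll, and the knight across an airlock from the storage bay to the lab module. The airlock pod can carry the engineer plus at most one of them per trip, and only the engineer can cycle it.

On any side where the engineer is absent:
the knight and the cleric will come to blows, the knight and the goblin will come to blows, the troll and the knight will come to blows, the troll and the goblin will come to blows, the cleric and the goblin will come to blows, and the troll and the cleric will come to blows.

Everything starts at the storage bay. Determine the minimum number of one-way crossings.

impossible

Whatever the first load, the items left behind include a forbidden pair without the engineer. No opening move is safe, so no plan exists.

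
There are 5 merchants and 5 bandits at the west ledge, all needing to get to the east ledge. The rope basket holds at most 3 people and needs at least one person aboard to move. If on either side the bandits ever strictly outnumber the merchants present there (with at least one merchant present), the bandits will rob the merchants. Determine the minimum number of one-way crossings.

Counting alone: each trip to the east ledge takes at most 3 across and each return brings at least 1 back, so after t trips out (and t−1 returns) at most 3t − (t−1) of the 10 are across; that first reaches 10 at t = 5, so at least 9 crossings are needed.
The safety rule pushes this higher. Following every safe sequence of crossings, the most of the 10 that can be at the east ledge as the rope basket arrives there on crossing 9 is 9 — never all 10.
So no plan with fewer than 11 crossings exists, and this one achieves 11:
1. 2 bandits → the east ledge.  (the west ledge: 5M 3B; the east ledge: 0M 2B)
2. 1 bandit ← the west ledge.  (the west ledge: 5M 4B; the east ledge: 0M 1B)
3. 3 bandits → the east ledge.  (the west ledge: 5M 1B; the east ledge: 0M 4B)
4. 1 bandit ← the west ledge.  (the west ledge: 5M 2B; the east ledge: 0M 3B)
5. 3 merchants → the east ledge.  (the west ledge: 2M 2B; the east ledge: 3M 3B)
6. 1 merchant and 1 bandit ← the west ledge.  (the west ledge: 3M 3B; the east ledge: 2M 2B)
7. 3 merchants → the east ledge.  (the west ledge: 0M 3B; the east ledge: 5M 2B)
8. 1 bandit ← the west ledge.  (the west ledge: 0M 4B; the east ledge: 5M 1B)
9. 2 bandits → the east ledge.  (the west ledge: 0M 2B; the east ledge: 5M 3B)
10. 1 bandit ← the west ledge.  (the west ledge: 0M 3B; the east ledge: 5M 2B)
11. 3 bandits → the east ledge.  (the west ledge: 0M 0B; the east ledge: 5M 5B)

11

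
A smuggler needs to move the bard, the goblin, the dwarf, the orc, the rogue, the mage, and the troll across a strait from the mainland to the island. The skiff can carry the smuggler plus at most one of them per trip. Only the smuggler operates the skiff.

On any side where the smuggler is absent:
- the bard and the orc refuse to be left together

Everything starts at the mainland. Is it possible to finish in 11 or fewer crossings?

No

Counting alone: the smuggler can take at most 1 across per trip to the island, so moving all 7 needs at least 7 loaded trips out, with a return between consecutive ones — at least 13 crossings.
Since 11 < 13, 11 crossings cannot be enough. (The shortest complete plan in fact takes 13:)
1. Smuggler goes to the island with the bard.
2. Smuggler goes back to the mainland alone.
3. Smuggler goes to the island with the goblin.
4. Smuggler goes back to the mainland alone.
5. Smuggler goes to the island with the dwarf.
6. Smuggler goes back to the mainland alone.
7. Smuggler goes to the island with the rogue.
8. Smuggler goes back to the mainland alone.
9. Smuggler goes to the island with the mage.
10. Smuggler goes back to the mainland alone.
11. Smuggler goes to the island with the troll.
12. Smuggler goes back to the mainland alone.
13. Smuggler goes to the island with the orc.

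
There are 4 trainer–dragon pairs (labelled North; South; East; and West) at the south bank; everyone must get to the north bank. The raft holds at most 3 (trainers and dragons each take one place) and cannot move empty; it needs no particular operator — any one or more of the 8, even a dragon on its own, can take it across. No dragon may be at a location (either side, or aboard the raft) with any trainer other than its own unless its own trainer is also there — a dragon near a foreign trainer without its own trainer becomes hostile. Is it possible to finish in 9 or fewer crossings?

Yes — this plan uses 9 crossings (≤ 9):
1. dragon North and trainer North cross → the north bank.
2. trainer North crosses ← the south bank.
3. dragon South, trainer North, and trainer South cross → the north bank.
4. dragon North and trainer North cross ← the south bank.
5. trainer East, trainer North, and trainer West cross → the north bank.
6. dragon South crosses ← the south bank.
7. dragon North and dragon South cross → the north bank.
8. dragon North crosses ← the south bank.
9. dragon East, dragon North, and dragon West cross → the north bank.

Yes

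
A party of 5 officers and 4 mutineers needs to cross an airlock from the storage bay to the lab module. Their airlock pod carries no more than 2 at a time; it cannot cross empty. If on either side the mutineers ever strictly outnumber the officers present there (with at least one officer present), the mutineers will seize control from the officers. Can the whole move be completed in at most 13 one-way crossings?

Counting alone: each trip to the lab module takes at most 2 across and each return brings at least 1 back, so after t trips out (and t−1 returns) at most 2t − (t−1) of the 9 are across; that first reaches 9 at t = 8, so at least 15 crossings are needed.
Since 13 < 15, 13 crossings cannot be enough. (The shortest complete plan in fact takes 15:)
1. 2 mutineers → the lab module.  (the storage bay: 5O 2M; the lab module: 0O 2M)
2. 1 mutineer ← the storage bay.  (the storage bay: 5O 3M; the lab module: 0O 1M)
3. 2 mutineers → the lab module.  (the storage bay: 5O 1M; the lab module: 0O 3M)
4. 1 mutineer ← the storage bay.  (the storage bay: 5O 2M; the lab module: 0O 2M)
5. 2 officers → the lab module.  (the storage bay: 3O 2M; the lab module: 2O 2M)
6. 1 mutineer ← the storage bay.  (the storage bay: 3O 3M; the lab module: 2O 1M)
7. 1 officer and 1 mutineer → the lab module.  (the storage bay: 2O 2M; the lab module: 3O 2M)
8. 1 officer ← the storage bay.  (the storage bay: 3O 2M; the lab module: 2O 2M)
9. 1 officer and 1 mutineer → the lab module.  (the storage bay: 2O 1M; the lab module: 3O 3M)
10. 1 mutineer ← the storage bay.  (the storage bay: 2O 2M; the lab module: 3O 2M)
11. 1 officer and 1 mutineer → the lab module.  (the storage bay: 1O 1M; the lab module: 4O 3M)
12. 1 officer ← the storage bay.  (the storage bay: 2O 1M; the lab module: 3O 3M)
13. 1 officer and 1 mutineer → the lab module.  (the storage bay: 1O 0M; the lab module: 4O 4M)
14. 1 mutineer ← the storage bay.  (the storage bay: 1O 1M; the lab module: 4O 3M)
15. 1 officer and 1 mutineer → the lab module.  (the storage bay: 0O 0M; the lab module: 5O 4M)

No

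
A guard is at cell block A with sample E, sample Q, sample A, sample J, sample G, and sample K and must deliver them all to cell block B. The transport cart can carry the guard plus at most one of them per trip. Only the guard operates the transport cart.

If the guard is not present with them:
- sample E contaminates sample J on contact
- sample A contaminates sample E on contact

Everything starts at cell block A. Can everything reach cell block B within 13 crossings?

Yes — this plan uses 13 crossings (≤ 13):
1. Guard goes to cell block B with sample E.
2. Guard goes back to cell block A alone.
3. Guard goes to cell block B with sample Q.
4. Guard goes back to cell block A alone.
5. Guard goes to cell block B with sample A.
6. Guard goes back to cell block A with sample E.
7. Guard goes to cell block B with sample J.
8. Guard goes back to cell block A alone.
9. Guard goes to cell block B with sample G.
10. Guard goes back to cell block A alone.
11. Guard goes to cell block B with sample K.
12. Guard goes back to cell block A alone.
13. Guard goes to cell block B with sample E.

Yes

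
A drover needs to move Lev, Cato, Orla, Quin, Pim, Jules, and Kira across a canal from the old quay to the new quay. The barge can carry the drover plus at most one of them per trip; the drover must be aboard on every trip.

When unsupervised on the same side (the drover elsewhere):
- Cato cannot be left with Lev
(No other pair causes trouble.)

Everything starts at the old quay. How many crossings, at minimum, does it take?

13

Counting alone: the drover can take at most 1 across per trip to the new quay, so moving all 7 needs at least 7 loaded trips out, with a return between consecutive ones — at least 13 crossings.
The plan below uses exactly 13 crossings, so it is optimal:
1. Drover goes to the new quay with Lev.  [the old quay: Cato, Jules, Kira, Orla, Pim, Quin | the new quay: Lev]
2. Drover goes back to the old quay alone.  [the old quay: Cato, Jules, Kira, Orla, Pim, Quin | the new quay: Lev]
3. Drover goes to the new quay with Orla.  [the old quay: Cato, Jules, Kira, Pim, Quin | the new quay: Lev, Orla]
4. Drover goes back to the old quay alone.  [the old quay: Cato, Jules, Kira, Pim, Quin | the new quay: Lev, Orla]
5. Drover goes to the new quay with Quin.  [the old quay: Cato, Jules, Kira, Pim | the new quay: Lev, Orla, Quin]
6. Drover goes back to the old quay alone.  [the old quay: Cato, Jules, Kira, Pim | the new quay: Lev, Orla, Quin]
7. Drover goes to the new quay with Pim.  [the old quay: Cato, Jules, Kira | the new quay: Lev, Orla, Pim, Quin]
8. Drover goes back to the old quay alone.  [the old quay: Cato, Jules, Kira | the new quay: Lev, Orla, Pim, Quin]
9. Drover goes to the new quay with Jules.  [the old quay: Cato, Kira | the new quay: Jules, Lev, Orla, Pim, Quin]
10. Drover goes back to the old quay alone.  [the old quay: Cato, Kira | the new quay: Jules, Lev, Orla, Pim, Quin]
11. Drover goes to the new quay with Kira.  [the old quay: Cato | the new quay: Jules, Kira, Lev, Orla, Pim, Quin]
12. Drover goes back to the old quay alone.  [the old quay: Cato | the new quay: Jules, Kira, Lev, Orla, Pim, Quin]
13. Drover goes to the new quay with Cato.  [the old quay: — | the new quay: Cato, Jules, Kira, Lev, Orla, Pim, Quin]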